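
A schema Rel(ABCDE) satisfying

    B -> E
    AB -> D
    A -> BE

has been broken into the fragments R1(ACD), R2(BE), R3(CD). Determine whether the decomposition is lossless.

No

Chase test. Columns are ABCDE; row i has aⱼ where attribute j ∈ Ri, else bᵢⱼ.
Initial tableau (one row per fragment):
  row 1: a1 b12 a3 a4 b15
  row 2: b21 a2 b23 b24 a5
  row 3: b31 b32 a3 a4 b35
No row becomes fully distinguished — the join is lossy.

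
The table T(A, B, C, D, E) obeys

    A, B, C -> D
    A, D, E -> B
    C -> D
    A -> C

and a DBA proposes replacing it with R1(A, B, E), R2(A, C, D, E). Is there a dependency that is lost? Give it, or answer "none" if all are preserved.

A, B, C → D: restricted closure across fragments reaches D.
A, D, E → B: restricted closure across fragments reaches B.
C → D lies within R2.
A → C lies within R2.
Every dependency is enforceable on the fragments, so the decomposition is dependency-preserving.

none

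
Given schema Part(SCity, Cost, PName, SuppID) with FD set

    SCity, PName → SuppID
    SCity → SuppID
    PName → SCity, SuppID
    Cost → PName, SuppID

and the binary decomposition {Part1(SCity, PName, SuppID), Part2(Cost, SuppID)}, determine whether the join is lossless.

Common attributes: Part1 ∩ Part2 = {SuppID}.
No dependency enlarges {SuppID}, so (SuppID)⁺ = {SuppID}.
The closure contains neither all of Part1 = {SCity, PName, SuppID} nor all of Part2 = {Cost, SuppID}, so the common attributes are not a superkey of either fragment. The join is lossy.

No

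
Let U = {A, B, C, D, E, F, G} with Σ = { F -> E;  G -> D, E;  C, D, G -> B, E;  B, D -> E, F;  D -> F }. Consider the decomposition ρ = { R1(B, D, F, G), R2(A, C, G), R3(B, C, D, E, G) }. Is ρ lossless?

Chase test. Columns are A, B, C, D, E, F, G; row i has aⱼ where attribute j ∈ Ri, else bᵢⱼ.
Initial tableau (one row per fragment):
  row 1: b11 a2 b13 a4 b15 a6 a7
  row 2: a1 b22 a3 b24 b25 b26 a7
  row 3: b31 a2 a3 a4 a5 b36 a7
Rows 1 and 2 agree on G; apply G→D, E and equate their D, E entries.
Rows 1 and 3 agree on G; apply G→D, E and equate their D, E entries.
Rows 2 and 3 agree on C, D, G; apply C, D, G→B, E and equate their B, E entries.
Rows 1 and 2 agree on B, D; apply B, D→E, F and equate their E, F entries.
Rows 1 and 3 agree on B, D; apply B, D→E, F and equate their E, F entries.
Row 2 is now all distinguished symbols — the join is lossless.

Yes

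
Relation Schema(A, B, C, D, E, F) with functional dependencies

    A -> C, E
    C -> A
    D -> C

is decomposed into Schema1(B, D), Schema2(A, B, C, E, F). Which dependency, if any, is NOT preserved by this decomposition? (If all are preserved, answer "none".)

Check D → C: no single fragment contains all of {C, D}, and the restricted closure of {D} across the fragments never reaches {C}.
A → C, E is preserved.
C → A is preserved.

D -> C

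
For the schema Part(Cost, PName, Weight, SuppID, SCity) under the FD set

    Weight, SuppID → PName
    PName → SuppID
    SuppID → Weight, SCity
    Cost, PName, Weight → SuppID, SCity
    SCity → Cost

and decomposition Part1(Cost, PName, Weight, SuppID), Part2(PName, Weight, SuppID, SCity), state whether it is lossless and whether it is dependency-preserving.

Lossless test: (PName, Weight, SuppID)⁺ = {Cost, PName, Weight, SuppID, SCity}, which contains all of one fragment — lossless.
Dependency preservation: the restricted closure of {SCity} across the fragments never reaches {Cost}, so SCity → Cost cannot be enforced without a join — not preserved.

lossless but not dependency-preserving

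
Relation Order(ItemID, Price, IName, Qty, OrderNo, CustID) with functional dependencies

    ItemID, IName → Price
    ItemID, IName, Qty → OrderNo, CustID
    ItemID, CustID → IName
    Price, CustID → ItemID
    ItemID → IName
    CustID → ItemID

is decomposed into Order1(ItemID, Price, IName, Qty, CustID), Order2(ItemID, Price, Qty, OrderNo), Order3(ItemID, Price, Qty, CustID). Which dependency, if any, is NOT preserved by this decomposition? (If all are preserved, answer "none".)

none

ItemID, IName → Price lies within Order1.
ItemID, IName, Qty → OrderNo, CustID: restricted closure across fragments reaches OrderNo, CustID.
ItemID, CustID → IName lies within Order1.
Price, CustID → ItemID lies within Order1.
ItemID → IName lies within Order1.
CustID → ItemID lies within Order1.
Every dependency is enforceable on the fragments, so the decomposition is dependency-preserving.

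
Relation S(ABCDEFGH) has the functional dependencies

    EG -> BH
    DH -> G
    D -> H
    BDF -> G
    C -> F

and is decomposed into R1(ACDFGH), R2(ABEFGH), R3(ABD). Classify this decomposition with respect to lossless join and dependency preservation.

Lossless test (chase): Rows 1 and 3 agree on D; apply D→H and equate their H entries. Rows 1 and 3 agree on DH; apply DH→G and equate their G entries. No row becomes fully distinguished — the join is lossy.
Dependency preservation: BDF → G is not contained in any single fragment, but the restricted closure of its left-hand side across the fragments still reaches the right-hand side; the remaining FDs each lie inside some fragment. All dependencies are preserved.

lossy but dependency-preserving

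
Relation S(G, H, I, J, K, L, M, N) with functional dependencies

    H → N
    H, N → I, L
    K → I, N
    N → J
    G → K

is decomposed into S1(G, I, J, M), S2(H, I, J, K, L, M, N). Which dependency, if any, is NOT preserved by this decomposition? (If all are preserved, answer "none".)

G → K

Check G → K: no single fragment contains all of {G, K}, and the restricted closure of {G} across the fragments never reaches {K}.
H → N is preserved.
H, N → I, L is preserved.
K → I, N is preserved.
N → J is preserved.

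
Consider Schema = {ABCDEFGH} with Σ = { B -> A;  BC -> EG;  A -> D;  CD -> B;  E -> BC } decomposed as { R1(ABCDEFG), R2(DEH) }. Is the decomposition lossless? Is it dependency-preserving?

lossy but dependency-preserving

Lossless test: (DE)⁺ = {ABCDEG}, which is a superkey of neither fragment — lossy.
Dependency preservation: every FD's attributes lie within a single fragment, so each can be enforced locally — preserved.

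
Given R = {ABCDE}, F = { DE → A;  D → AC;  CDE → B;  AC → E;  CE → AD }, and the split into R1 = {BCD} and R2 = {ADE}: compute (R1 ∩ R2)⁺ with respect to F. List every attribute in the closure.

R1 ∩ R2 = {D}.
D → AC applies, adding AC
AC → E applies, adding E
CDE → B applies, adding B
Closure: {ABCDE}.

ABCDE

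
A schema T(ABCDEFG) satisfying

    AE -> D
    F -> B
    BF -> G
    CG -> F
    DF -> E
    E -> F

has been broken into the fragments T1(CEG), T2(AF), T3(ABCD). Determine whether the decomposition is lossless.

No

Chase test. Columns are ABCDEFG; row i has aⱼ where attribute j ∈ Ti, else bᵢⱼ.
Initial tableau (one row per fragment):
  row 1: b11 b12 a3 b14 a5 b16 a7
  row 2: a1 b22 b23 b24 b25 a6 b27
  row 3: a1 a2 a3 a4 b35 b36 b37
No row becomes fully distinguished — the join is lossy.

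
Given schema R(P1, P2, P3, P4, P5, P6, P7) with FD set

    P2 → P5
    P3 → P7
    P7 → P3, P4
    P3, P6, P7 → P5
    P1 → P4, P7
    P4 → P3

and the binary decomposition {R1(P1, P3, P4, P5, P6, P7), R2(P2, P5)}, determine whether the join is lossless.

Common attributes: R1 ∩ R2 = {P5}.
No dependency enlarges {P5}, so (P5)⁺ = {P5}.
The closure contains neither all of R1 = {P1, P3, P4, P5, P6, P7} nor all of R2 = {P2, P5}, so the common attributes are not a superkey of either fragment. The join is lossy.

No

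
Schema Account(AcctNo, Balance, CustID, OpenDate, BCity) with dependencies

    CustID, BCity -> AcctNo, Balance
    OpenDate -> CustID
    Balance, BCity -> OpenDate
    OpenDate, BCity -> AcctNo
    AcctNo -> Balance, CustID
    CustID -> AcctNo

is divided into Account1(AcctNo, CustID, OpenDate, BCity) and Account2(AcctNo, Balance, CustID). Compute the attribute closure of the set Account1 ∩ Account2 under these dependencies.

AcctNo, Balance, CustID

Account1 ∩ Account2 = {AcctNo, CustID}.
AcctNo → Balance, CustID applies, adding Balance
Closure: {AcctNo, Balance, CustID}.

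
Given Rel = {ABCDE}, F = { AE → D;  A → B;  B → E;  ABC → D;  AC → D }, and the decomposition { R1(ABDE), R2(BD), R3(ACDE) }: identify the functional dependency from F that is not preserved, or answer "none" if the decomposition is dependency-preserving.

AE → D lies within R1.
A → B lies within R1.
B → E lies within R1.
ABC → D: restricted closure across fragments reaches D.
AC → D lies within R3.
Every dependency is enforceable on the fragments, so the decomposition is dependency-preserving.

none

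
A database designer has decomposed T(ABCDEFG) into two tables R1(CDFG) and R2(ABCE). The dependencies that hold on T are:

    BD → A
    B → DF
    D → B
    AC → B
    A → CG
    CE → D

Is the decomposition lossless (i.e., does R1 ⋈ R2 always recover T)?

No

Common attributes: R1 ∩ R2 = {C}.
No dependency enlarges {C}, so (C)⁺ = {C}.
The closure contains neither all of R1 = {CDFG} nor all of R2 = {ABCE}, so the common attributes are not a superkey of either fragment. The join is lossy.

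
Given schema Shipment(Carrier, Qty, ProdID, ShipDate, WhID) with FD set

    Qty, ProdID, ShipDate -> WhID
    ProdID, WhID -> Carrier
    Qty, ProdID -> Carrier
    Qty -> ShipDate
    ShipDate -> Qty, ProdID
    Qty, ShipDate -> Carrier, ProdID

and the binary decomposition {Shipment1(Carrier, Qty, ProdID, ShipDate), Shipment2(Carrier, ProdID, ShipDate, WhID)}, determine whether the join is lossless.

Common attributes: Shipment1 ∩ Shipment2 = {Carrier, ProdID, ShipDate}.
Closure of {Carrier, ProdID, ShipDate}: ShipDate → Qty, ProdID applies, adding Qty; Qty, ProdID, ShipDate → WhID applies, adding WhID. So (Carrier, ProdID, ShipDate)⁺ = {Carrier, Qty, ProdID, ShipDate, WhID}.
This closure contains every attribute of Shipment1, so Shipment1 ∩ Shipment2 → Shipment1. The join is lossless.

Yes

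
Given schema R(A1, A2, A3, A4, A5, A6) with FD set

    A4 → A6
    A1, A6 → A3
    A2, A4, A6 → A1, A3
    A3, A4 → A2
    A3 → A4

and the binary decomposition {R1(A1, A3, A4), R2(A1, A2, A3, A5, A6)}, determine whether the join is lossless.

Yes

Common attributes: R1 ∩ R2 = {A1, A3}.
Closure of {A1, A3}: A3 → A4 applies, adding A4; A4 → A6 applies, adding A6; A3, A4 → A2 applies, adding A2. So (A1, A3)⁺ = {A1, A2, A3, A4, A6}.
This closure contains every attribute of R1, so R1 ∩ R2 → R1. The join is lossless.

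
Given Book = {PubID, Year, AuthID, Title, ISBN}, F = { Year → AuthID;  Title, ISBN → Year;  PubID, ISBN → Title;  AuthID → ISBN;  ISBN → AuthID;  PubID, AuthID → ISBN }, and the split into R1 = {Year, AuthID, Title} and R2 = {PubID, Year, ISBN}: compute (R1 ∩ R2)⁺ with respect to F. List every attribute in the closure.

Year, AuthID, ISBN

R1 ∩ R2 = {Year}.
Year → AuthID applies, adding AuthID
AuthID → ISBN applies, adding ISBN
Closure: {Year, AuthID, ISBN}.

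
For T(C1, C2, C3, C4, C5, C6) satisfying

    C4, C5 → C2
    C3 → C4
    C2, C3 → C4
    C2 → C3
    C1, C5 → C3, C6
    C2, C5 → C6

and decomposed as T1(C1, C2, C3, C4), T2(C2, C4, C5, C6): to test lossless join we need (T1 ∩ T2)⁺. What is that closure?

C2, C3, C4

T1 ∩ T2 = {C2, C4}.
C2 → C3 applies, adding C3
Closure: {C2, C3, C4}.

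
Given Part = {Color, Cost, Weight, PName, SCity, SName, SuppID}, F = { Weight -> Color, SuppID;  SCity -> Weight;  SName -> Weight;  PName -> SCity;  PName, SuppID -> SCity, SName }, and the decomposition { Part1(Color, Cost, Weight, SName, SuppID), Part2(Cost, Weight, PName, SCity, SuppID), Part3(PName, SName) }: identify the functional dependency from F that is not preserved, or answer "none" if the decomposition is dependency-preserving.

Weight → Color, SuppID lies within Part1.
SCity → Weight lies within Part2.
SName → Weight lies within Part1.
PName → SCity lies within Part2.
PName, SuppID → SCity, SName: restricted closure across fragments reaches SCity, SName.
Every dependency is enforceable on the fragments, so the decomposition is dependency-preserving.

none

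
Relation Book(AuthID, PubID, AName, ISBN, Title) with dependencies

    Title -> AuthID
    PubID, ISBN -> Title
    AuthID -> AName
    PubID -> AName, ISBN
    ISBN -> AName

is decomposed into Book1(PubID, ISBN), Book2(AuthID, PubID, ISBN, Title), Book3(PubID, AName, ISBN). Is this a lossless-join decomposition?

Yes

Chase test. Columns are AuthID, PubID, AName, ISBN, Title; row i has aⱼ where attribute j ∈ Booki, else bᵢⱼ.
Initial tableau (one row per fragment):
  row 1: b11 a2 b13 a4 b15
  row 2: a1 a2 b23 a4 a5
  row 3: b31 a2 a3 a4 b35
Rows 1 and 2 agree on PubID, ISBN; apply PubID, ISBN→Title and equate their Title entries.
Rows 1 and 3 agree on PubID, ISBN; apply PubID, ISBN→Title and equate their Title entries.
Rows 1 and 2 agree on PubID; apply PubID→AName, ISBN and equate their AName, ISBN entries.
Rows 1 and 3 agree on PubID; apply PubID→AName, ISBN and equate their AName, ISBN entries.
Rows 1 and 2 agree on Title; apply Title→AuthID and equate their AuthID entries.
Rows 1 and 3 agree on Title; apply Title→AuthID and equate their AuthID entries.
Row 1 is now all distinguished symbols — the join is lossless.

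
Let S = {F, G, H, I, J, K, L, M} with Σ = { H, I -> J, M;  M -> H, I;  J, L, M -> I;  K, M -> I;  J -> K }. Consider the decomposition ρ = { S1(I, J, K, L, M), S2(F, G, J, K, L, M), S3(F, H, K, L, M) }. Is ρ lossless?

Chase test. Columns are F, G, H, I, J, K, L, M; row i has aⱼ where attribute j ∈ Si, else bᵢⱼ.
Initial tableau (one row per fragment):
  row 1: b11 b12 b13 a4 a5 a6 a7 a8
  row 2: a1 a2 b23 b24 a5 a6 a7 a8
  row 3: a1 b32 a3 b34 b35 a6 a7 a8
Rows 1 and 2 agree on M; apply M→H, I and equate their H, I entries.
Rows 1 and 3 agree on M; apply M→H, I and equate their H, I entries.
Rows 1 and 3 agree on H, I; apply H, I→J, M and equate their J, M entries.
Row 2 is now all distinguished symbols — the join is lossless.

Yes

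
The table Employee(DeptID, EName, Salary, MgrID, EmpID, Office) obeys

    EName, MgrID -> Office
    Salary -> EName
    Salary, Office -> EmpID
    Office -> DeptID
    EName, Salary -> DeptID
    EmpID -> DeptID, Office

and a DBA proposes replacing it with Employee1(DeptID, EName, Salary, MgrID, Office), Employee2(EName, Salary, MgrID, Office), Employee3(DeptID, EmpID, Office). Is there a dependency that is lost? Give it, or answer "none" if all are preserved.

Check Salary, Office → EmpID: no single fragment contains all of {Salary, EmpID, Office}, and the restricted closure of {Salary, Office} across the fragments never reaches {EmpID}.
EName, MgrID → Office is preserved.
Salary → EName is preserved.
Office → DeptID is preserved.
EName, Salary → DeptID is preserved.
EmpID → DeptID, Office is preserved.

Salary, Office -> EmpID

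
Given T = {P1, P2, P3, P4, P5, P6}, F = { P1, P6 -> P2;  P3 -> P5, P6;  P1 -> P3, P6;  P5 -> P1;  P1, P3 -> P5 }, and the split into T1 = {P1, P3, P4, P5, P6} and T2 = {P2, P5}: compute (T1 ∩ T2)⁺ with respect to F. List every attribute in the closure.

P1, P2, P3, P5, P6

T1 ∩ T2 = {P5}.
P5 → P1 applies, adding P1
P1 → P3, P6 applies, adding P3, P6
P1, P6 → P2 applies, adding P2
Closure: {P1, P2, P3, P5, P6}.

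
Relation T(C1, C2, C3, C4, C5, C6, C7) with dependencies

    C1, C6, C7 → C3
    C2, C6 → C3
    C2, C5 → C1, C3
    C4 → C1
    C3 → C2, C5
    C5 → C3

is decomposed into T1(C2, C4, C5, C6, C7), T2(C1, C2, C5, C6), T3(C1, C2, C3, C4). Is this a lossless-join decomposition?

Chase test. Columns are C1, C2, C3, C4, C5, C6, C7; row i has aⱼ where attribute j ∈ Ti, else bᵢⱼ.
Initial tableau (one row per fragment):
  row 1: b11 a2 b13 a4 a5 a6 a7
  row 2: a1 a2 b23 b24 a5 a6 b27
  row 3: a1 a2 a3 a4 b35 b36 b37
Rows 1 and 2 agree on C2, C6; apply C2, C6→C3 and equate their C3 entries.
Rows 1 and 2 agree on C2, C5; apply C2, C5→C1, C3 and equate their C1, C3 entries.
No row becomes fully distinguished — the join is lossy.

No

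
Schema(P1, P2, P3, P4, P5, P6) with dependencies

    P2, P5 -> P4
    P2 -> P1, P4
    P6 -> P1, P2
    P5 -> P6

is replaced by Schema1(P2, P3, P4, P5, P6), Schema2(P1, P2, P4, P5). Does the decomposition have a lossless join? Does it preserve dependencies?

lossless and dependency-preserving

Lossless test: (P2, P4, P5)⁺ = {P1, P2, P4, P5, P6}, which contains all of one fragment — lossless.
Dependency preservation: P6 → P1, P2 is not contained in any single fragment, but the restricted closure of its left-hand side across the fragments still reaches the right-hand side; the remaining FDs each lie inside some fragment. All dependencies are preserved.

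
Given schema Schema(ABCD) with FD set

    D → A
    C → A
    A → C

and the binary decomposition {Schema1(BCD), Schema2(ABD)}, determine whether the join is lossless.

Common attributes: Schema1 ∩ Schema2 = {BD}.
Closure of {BD}: D → A applies, adding A; A → C applies, adding C. So (BD)⁺ = {ABCD}.
This closure contains every attribute of Schema1, so Schema1 ∩ Schema2 → Schema1. The join is lossless.

Yes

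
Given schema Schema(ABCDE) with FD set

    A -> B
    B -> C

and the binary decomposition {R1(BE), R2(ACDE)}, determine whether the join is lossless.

Common attributes: R1 ∩ R2 = {E}.
No dependency enlarges {E}, so (E)⁺ = {E}.
The closure contains neither all of R1 = {BE} nor all of R2 = {ACDE}, so the common attributes are not a superkey of either fragment. The join is lossy.

No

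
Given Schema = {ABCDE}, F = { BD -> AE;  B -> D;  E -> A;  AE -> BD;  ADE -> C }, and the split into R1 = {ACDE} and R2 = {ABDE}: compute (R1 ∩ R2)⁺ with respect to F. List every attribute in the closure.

ABCDE

R1 ∩ R2 = {ADE}.
AE → BD applies, adding B
ADE → C applies, adding C
Closure: {ABCDE}.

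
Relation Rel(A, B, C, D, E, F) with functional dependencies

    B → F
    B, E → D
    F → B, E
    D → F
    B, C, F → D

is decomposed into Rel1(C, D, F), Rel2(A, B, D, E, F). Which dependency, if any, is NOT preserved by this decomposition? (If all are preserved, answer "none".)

B → F lies within Rel2.
B, E → D lies within Rel2.
F → B, E lies within Rel2.
D → F lies within Rel1.
B, C, F → D: restricted closure across fragments reaches D.
Every dependency is enforceable on the fragments, so the decomposition is dependency-preserving.

none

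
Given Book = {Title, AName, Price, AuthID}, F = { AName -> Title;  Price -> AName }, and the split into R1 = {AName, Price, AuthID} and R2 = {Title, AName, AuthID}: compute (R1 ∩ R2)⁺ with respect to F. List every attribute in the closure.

Title, AName, AuthID

R1 ∩ R2 = {AName, AuthID}.
AName → Title applies, adding Title
Closure: {Title, AName, AuthID}.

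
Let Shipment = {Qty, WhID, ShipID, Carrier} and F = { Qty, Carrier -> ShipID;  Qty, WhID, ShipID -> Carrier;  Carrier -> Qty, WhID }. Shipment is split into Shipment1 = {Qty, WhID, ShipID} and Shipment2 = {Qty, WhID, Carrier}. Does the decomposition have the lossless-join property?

No

Common attributes: Shipment1 ∩ Shipment2 = {Qty, WhID}.
No dependency enlarges {Qty, WhID}, so (Qty, WhID)⁺ = {Qty, WhID}.
The closure contains neither all of Shipment1 = {Qty, WhID, ShipID} nor all of Shipment2 = {Qty, WhID, Carrier}, so the common attributes are not a superkey of either fragment. The join is lossy.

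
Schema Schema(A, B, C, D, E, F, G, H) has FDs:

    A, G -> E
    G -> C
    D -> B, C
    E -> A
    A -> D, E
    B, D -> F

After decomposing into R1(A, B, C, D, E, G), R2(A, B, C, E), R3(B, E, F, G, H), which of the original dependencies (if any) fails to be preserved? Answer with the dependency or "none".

B, D -> F

Check B, D → F: no single fragment contains all of {B, D, F}, and the restricted closure of {B, D} across the fragments never reaches {F}.
A, G → E is preserved.
G → C is preserved.
D → B, C is preserved.
E → A is preserved.
A → D, E is preserved.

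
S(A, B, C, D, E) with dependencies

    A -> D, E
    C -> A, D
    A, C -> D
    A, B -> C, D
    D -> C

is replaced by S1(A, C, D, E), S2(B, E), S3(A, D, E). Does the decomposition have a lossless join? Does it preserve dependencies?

lossy but dependency-preserving

Lossless test (chase): Rows 1 and 3 agree on D; apply D→C and equate their C entries. No row becomes fully distinguished — the join is lossy.
Dependency preservation: A, B → C, D is not contained in any single fragment, but the restricted closure of its left-hand side across the fragments still reaches the right-hand side; the remaining FDs each lie inside some fragment. All dependencies are preserved.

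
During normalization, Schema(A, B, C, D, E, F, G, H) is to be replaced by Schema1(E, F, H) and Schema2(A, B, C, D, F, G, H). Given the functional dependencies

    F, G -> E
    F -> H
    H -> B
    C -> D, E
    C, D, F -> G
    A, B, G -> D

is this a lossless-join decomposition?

No

Common attributes: Schema1 ∩ Schema2 = {F, H}.
Closure of {F, H}: H → B applies, adding B. So (F, H)⁺ = {B, F, H}.
The closure contains neither all of Schema1 = {E, F, H} nor all of Schema2 = {A, B, C, D, F, G, H}, so the common attributes are not a superkey of either fragment. The join is lossy.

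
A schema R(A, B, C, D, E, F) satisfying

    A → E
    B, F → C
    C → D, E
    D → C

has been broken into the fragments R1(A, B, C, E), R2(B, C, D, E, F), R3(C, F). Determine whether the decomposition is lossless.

No

Chase test. Columns are A, B, C, D, E, F; row i has aⱼ where attribute j ∈ Ri, else bᵢⱼ.
Initial tableau (one row per fragment):
  row 1: a1 a2 a3 b14 a5 b16
  row 2: b21 a2 a3 a4 a5 a6
  row 3: b31 b32 a3 b34 b35 a6
Rows 1 and 2 agree on C; apply C→D, E and equate their D, E entries.
Rows 1 and 3 agree on C; apply C→D, E and equate their D, E entries.
No row becomes fully distinguished — the join is lossy.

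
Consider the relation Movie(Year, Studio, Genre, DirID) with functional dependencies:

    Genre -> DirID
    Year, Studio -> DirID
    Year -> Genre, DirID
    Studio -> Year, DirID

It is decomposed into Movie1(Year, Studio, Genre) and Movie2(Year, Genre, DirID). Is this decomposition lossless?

Common attributes: Movie1 ∩ Movie2 = {Year, Genre}.
Closure of {Year, Genre}: Genre → DirID applies, adding DirID. So (Year, Genre)⁺ = {Year, Genre, DirID}.
This closure contains every attribute of Movie2, so Movie1 ∩ Movie2 → Movie2. The join is lossless.

Yes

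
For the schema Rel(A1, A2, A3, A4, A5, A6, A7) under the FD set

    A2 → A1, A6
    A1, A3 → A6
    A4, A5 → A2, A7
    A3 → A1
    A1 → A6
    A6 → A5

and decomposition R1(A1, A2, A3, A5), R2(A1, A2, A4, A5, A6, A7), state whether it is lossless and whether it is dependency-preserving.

Lossless test: (A1, A2, A5)⁺ = {A1, A2, A5, A6}, which is a superkey of neither fragment — lossy.
Dependency preservation: A1, A3 → A6 is not contained in any single fragment, but the restricted closure of its left-hand side across the fragments still reaches the right-hand side; the remaining FDs each lie inside some fragment. All dependencies are preserved.

lossy but dependency-preserving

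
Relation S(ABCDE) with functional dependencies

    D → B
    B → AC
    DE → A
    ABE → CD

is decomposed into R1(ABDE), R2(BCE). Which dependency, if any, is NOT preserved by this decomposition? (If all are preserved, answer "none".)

none

D → B lies within R1.
B → AC: restricted closure across fragments reaches AC.
DE → A lies within R1.
ABE → CD: restricted closure across fragments reaches CD.
Every dependency is enforceable on the fragments, so the decomposition is dependency-preserving.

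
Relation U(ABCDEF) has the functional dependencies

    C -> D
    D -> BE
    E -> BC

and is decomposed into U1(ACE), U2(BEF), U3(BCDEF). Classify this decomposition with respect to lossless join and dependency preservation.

Lossless test (chase): Rows 1 and 3 agree on C; apply C→D and equate their D entries. Rows 1 and 3 agree on D; apply D→BE and equate their BE entries. Rows 1 and 2 agree on E; apply E→BC and equate their BC entries. Rows 1 and 2 agree on C; apply C→D and equate their D entries. No row becomes fully distinguished — the join is lossy.
Dependency preservation: every FD's attributes lie within a single fragment, so each can be enforced locally — preserved.

lossy but dependency-preserving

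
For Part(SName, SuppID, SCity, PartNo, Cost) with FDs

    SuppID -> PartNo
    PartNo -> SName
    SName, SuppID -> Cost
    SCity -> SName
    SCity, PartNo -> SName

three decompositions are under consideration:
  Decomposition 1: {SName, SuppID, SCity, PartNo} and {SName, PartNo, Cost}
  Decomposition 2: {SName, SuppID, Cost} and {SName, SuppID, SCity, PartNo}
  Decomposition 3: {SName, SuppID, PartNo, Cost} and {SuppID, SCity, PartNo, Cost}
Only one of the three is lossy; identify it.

Decomposition 1: common = {SName, PartNo}, closure = {SName, PartNo} → lossy.
Decomposition 2: common = {SName, SuppID}, closure = {SName, SuppID, PartNo, Cost} → lossless.
Decomposition 3: common = {SuppID, PartNo, Cost}, closure = {SName, SuppID, PartNo, Cost} → lossless.

Decomposition 1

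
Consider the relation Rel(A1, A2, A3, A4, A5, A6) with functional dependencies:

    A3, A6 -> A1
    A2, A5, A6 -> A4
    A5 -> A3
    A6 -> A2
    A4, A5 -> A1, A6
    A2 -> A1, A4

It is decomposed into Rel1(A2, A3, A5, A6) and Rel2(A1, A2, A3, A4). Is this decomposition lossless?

Yes

Common attributes: Rel1 ∩ Rel2 = {A2, A3}.
Closure of {A2, A3}: A2 → A1, A4 applies, adding A1, A4. So (A2, A3)⁺ = {A1, A2, A3, A4}.
This closure contains every attribute of Rel2, so Rel1 ∩ Rel2 → Rel2. The join is lossless.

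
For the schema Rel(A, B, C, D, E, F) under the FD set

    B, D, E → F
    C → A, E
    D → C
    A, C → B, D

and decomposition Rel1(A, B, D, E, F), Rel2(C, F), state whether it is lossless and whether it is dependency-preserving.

lossy and not dependency-preserving

Lossless test: (F)⁺ = {F}, which is a superkey of neither fragment — lossy.
Dependency preservation: the restricted closure of {C} across the fragments never reaches {A, E}, so C → A, E cannot be enforced without a join — not preserved.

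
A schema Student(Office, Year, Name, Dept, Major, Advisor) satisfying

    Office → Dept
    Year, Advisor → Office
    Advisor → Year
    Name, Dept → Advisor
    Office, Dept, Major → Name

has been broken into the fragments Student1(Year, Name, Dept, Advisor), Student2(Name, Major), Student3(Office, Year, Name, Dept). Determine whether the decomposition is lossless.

No

Chase test. Columns are Office, Year, Name, Dept, Major, Advisor; row i has aⱼ where attribute j ∈ Studenti, else bᵢⱼ.
Initial tableau (one row per fragment):
  row 1: b11 a2 a3 a4 b15 a6
  row 2: b21 b22 a3 b24 a5 b26
  row 3: a1 a2 a3 a4 b35 b36
Rows 1 and 3 agree on Name, Dept; apply Name, Dept→Advisor and equate their Advisor entries.
Rows 1 and 3 agree on Year, Advisor; apply Year, Advisor→Office and equate their Office entries.
No row becomes fully distinguished — the join is lossy.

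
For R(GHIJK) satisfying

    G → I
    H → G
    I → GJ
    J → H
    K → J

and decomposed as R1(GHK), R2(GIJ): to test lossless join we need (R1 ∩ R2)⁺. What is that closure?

GHIJ

R1 ∩ R2 = {G}.
G → I applies, adding I
I → GJ applies, adding J
J → H applies, adding H
Closure: {GHIJ}.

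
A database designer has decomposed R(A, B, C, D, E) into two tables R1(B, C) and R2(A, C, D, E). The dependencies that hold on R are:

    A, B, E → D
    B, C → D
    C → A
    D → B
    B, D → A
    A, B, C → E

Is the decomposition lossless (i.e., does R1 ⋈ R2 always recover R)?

No

Common attributes: R1 ∩ R2 = {C}.
Closure of {C}: C → A applies, adding A. So (C)⁺ = {A, C}.
The closure contains neither all of R1 = {B, C} nor all of R2 = {A, C, D, E}, so the common attributes are not a superkey of either fragment. The join is lossy.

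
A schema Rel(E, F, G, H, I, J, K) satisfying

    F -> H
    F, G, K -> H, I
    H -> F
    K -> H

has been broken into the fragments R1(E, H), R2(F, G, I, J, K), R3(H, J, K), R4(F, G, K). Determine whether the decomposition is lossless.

No

Chase test. Columns are E, F, G, H, I, J, K; row i has aⱼ where attribute j ∈ Ri, else bᵢⱼ.
Initial tableau (one row per fragment):
  row 1: a1 b12 b13 a4 b15 b16 b17
  row 2: b21 a2 a3 b24 a5 a6 a7
  row 3: b31 b32 b33 a4 b35 a6 a7
  row 4: b41 a2 a3 b44 b45 b46 a7
Rows 2 and 4 agree on F; apply F→H and equate their H entries.
Rows 2 and 4 agree on F, G, K; apply F, G, K→H, I and equate their H, I entries.
Rows 1 and 3 agree on H; apply H→F and equate their F entries.
Rows 2 and 3 agree on K; apply K→H and equate their H entries.
Rows 1 and 2 agree on H; apply H→F and equate their F entries.
No row becomes fully distinguished — the join is lossy.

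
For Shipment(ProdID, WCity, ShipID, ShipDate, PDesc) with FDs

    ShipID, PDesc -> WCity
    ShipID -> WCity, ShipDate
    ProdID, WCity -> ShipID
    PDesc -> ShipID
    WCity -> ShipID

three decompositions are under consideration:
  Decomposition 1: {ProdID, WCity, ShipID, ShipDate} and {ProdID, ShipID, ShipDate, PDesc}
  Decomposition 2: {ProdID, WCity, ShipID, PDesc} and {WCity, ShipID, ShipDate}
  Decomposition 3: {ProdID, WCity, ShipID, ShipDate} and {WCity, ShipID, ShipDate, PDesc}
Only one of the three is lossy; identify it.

Decomposition 3

Decomposition 1: common = {ProdID, ShipID, ShipDate}, closure = {ProdID, WCity, ShipID, ShipDate} → lossless.
Decomposition 2: common = {WCity, ShipID}, closure = {WCity, ShipID, ShipDate} → lossless.
Decomposition 3: common = {WCity, ShipID, ShipDate}, closure = {WCity, ShipID, ShipDate} → lossy.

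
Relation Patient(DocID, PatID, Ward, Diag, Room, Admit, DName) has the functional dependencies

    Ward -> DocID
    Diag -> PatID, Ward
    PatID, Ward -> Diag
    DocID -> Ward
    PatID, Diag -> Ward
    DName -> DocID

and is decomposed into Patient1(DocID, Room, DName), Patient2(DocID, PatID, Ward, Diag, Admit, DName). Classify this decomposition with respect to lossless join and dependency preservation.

Lossless test: (DocID, DName)⁺ = {DocID, Ward, DName}, which is a superkey of neither fragment — lossy.
Dependency preservation: every FD's attributes lie within a single fragment, so each can be enforced locally — preserved.

lossy but dependency-preserving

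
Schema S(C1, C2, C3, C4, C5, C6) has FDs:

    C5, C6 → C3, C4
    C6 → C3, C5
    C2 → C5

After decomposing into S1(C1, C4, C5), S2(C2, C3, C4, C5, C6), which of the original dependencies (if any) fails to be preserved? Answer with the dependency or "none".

none

C5, C6 → C3, C4 lies within S2.
C6 → C3, C5 lies within S2.
C2 → C5 lies within S2.
Every dependency is enforceable on the fragments, so the decomposition is dependency-preserving.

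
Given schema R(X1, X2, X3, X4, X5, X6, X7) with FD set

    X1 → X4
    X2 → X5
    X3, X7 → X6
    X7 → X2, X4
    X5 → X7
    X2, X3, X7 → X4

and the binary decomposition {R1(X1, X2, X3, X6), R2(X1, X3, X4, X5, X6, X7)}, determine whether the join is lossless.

Common attributes: R1 ∩ R2 = {X1, X3, X6}.
Closure of {X1, X3, X6}: X1 → X4 applies, adding X4. So (X1, X3, X6)⁺ = {X1, X3, X4, X6}.
The closure contains neither all of R1 = {X1, X2, X3, X6} nor all of R2 = {X1, X3, X4, X5, X6, X7}, so the common attributes are not a superkey of either fragment. The join is lossy.

No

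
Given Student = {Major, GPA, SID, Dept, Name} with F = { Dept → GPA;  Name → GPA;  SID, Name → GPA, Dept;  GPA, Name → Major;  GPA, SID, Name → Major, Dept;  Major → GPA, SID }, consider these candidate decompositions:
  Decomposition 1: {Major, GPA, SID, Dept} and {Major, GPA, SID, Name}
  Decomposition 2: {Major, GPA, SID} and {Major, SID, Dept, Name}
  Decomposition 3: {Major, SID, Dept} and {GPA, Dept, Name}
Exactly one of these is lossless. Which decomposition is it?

Decomposition 2

Decomposition 1: common = {Major, GPA, SID}, closure = {Major, GPA, SID} → lossy.
Decomposition 2: common = {Major, SID}, closure = {Major, GPA, SID} → lossless.
Decomposition 3: common = {Dept}, closure = {GPA, Dept} → lossy.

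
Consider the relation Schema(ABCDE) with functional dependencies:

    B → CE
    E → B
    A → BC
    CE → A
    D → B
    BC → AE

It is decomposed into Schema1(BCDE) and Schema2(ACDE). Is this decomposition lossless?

Common attributes: Schema1 ∩ Schema2 = {CDE}.
Closure of {CDE}: E → B applies, adding B; CE → A applies, adding A. So (CDE)⁺ = {ABCDE}.
This closure contains every attribute of Schema1, so Schema1 ∩ Schema2 → Schema1. The join is lossless.

Yes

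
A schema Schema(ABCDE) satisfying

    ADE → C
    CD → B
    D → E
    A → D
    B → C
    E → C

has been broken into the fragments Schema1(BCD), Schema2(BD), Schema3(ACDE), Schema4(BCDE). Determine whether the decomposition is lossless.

Yes

Chase test. Columns are ABCDE; row i has aⱼ where attribute j ∈ Schemai, else bᵢⱼ.
Initial tableau (one row per fragment):
  row 1: b11 a2 a3 a4 b15
  row 2: b21 a2 b23 a4 b25
  row 3: a1 b32 a3 a4 a5
  row 4: b41 a2 a3 a4 a5
Rows 1 and 3 agree on CD; apply CD→B and equate their B entries.
Rows 1 and 2 agree on D; apply D→E and equate their E entries.
Rows 1 and 3 agree on D; apply D→E and equate their E entries.
Rows 1 and 2 agree on B; apply B→C and equate their C entries.
Row 3 is now all distinguished symbols — the join is lossless.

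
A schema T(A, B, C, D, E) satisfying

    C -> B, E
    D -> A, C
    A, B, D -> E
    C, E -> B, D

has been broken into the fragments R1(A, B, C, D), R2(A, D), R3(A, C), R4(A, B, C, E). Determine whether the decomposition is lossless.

Yes

Chase test. Columns are A, B, C, D, E; row i has aⱼ where attribute j ∈ Ri, else bᵢⱼ.
Initial tableau (one row per fragment):
  row 1: a1 a2 a3 a4 b15
  row 2: a1 b22 b23 a4 b25
  row 3: a1 b32 a3 b34 b35
  row 4: a1 a2 a3 b44 a5
Rows 1 and 3 agree on C; apply C→B, E and equate their B, E entries.
Rows 1 and 4 agree on C; apply C→B, E and equate their B, E entries.
Rows 1 and 2 agree on D; apply D→A, C and equate their A, C entries.
Rows 1 and 3 agree on C, E; apply C, E→B, D and equate their B, D entries.
Rows 1 and 4 agree on C, E; apply C, E→B, D and equate their B, D entries.
Rows 1 and 2 agree on C; apply C→B, E and equate their B, E entries.
Row 1 is now all distinguished symbols — the join is lossless.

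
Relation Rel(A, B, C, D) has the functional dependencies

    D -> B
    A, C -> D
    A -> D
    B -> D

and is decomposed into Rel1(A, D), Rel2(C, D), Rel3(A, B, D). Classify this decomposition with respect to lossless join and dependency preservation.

Lossless test (chase): Rows 1 and 2 agree on D; apply D→B and equate their B entries. Rows 1 and 3 agree on D; apply D→B and equate their B entries. No row becomes fully distinguished — the join is lossy.
Dependency preservation: A, C → D is not contained in any single fragment, but the restricted closure of its left-hand side across the fragments still reaches the right-hand side; the remaining FDs each lie inside some fragment. All dependencies are preserved.

lossy but dependency-preserving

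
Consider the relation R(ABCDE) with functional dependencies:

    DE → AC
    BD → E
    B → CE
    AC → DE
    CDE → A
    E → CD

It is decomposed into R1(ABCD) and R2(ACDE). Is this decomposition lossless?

Yes

Common attributes: R1 ∩ R2 = {ACD}.
Closure of {ACD}: AC → DE applies, adding E. So (ACD)⁺ = {ACDE}.
This closure contains every attribute of R2, so R1 ∩ R2 → R2. The join is lossless.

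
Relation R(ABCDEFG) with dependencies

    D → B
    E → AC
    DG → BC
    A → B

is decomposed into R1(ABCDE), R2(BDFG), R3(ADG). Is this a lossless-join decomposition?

Chase test. Columns are ABCDEFG; row i has aⱼ where attribute j ∈ Ri, else bᵢⱼ.
Initial tableau (one row per fragment):
  row 1: a1 a2 a3 a4 a5 b16 b17
  row 2: b21 a2 b23 a4 b25 a6 a7
  row 3: a1 b32 b33 a4 b35 b36 a7
Rows 1 and 3 agree on D; apply D→B and equate their B entries.
Rows 2 and 3 agree on DG; apply DG→BC and equate their BC entries.
No row becomes fully distinguished — the join is lossy.

No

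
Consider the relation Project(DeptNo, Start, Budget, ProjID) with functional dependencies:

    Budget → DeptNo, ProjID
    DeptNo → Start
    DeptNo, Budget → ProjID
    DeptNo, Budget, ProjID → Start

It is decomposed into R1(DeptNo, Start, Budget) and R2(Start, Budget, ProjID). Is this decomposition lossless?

Common attributes: R1 ∩ R2 = {Start, Budget}.
Closure of {Start, Budget}: Budget → DeptNo, ProjID applies, adding DeptNo, ProjID. So (Start, Budget)⁺ = {DeptNo, Start, Budget, ProjID}.
This closure contains every attribute of R1, so R1 ∩ R2 → R1. The join is lossless.

Yes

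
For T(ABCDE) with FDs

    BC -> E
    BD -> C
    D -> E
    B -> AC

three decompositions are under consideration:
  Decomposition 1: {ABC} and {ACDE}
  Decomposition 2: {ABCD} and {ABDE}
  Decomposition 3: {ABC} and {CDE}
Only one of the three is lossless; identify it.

Decomposition 2

Decomposition 1: common = {AC}, closure = {AC} → lossy.
Decomposition 2: common = {ABD}, closure = {ABCDE} → lossless.
Decomposition 3: common = {C}, closure = {C} → lossy.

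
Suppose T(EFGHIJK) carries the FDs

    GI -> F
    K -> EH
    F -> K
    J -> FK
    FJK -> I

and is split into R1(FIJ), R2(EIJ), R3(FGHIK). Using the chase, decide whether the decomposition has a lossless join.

No

Chase test. Columns are EFGHIJK; row i has aⱼ where attribute j ∈ Ri, else bᵢⱼ.
Initial tableau (one row per fragment):
  row 1: b11 a2 b13 b14 a5 a6 b17
  row 2: a1 b22 b23 b24 a5 a6 b27
  row 3: b31 a2 a3 a4 a5 b36 a7
Rows 1 and 3 agree on F; apply F→K and equate their K entries.
Rows 1 and 2 agree on J; apply J→FK and equate their FK entries.
Rows 1 and 2 agree on K; apply K→EH and equate their EH entries.
Rows 1 and 3 agree on K; apply K→EH and equate their EH entries.
No row becomes fully distinguished — the join is lossy.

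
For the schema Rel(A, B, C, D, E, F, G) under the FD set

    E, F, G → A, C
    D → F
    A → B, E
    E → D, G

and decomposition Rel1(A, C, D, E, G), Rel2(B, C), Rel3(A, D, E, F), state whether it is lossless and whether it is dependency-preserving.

lossy and not dependency-preserving

Lossless test (chase): Rows 1 and 3 agree on D; apply D→F and equate their F entries. Rows 1 and 3 agree on A; apply A→B, E and equate their B, E entries. Rows 1 and 3 agree on E; apply E→D, G and equate their D, G entries. Rows 1 and 3 agree on E, F, G; apply E, F, G→A, C and equate their A, C entries. No row becomes fully distinguished — the join is lossy.
Dependency preservation: the restricted closure of {A} across the fragments never reaches {B, E}, so A → B, E cannot be enforced without a join — not preserved.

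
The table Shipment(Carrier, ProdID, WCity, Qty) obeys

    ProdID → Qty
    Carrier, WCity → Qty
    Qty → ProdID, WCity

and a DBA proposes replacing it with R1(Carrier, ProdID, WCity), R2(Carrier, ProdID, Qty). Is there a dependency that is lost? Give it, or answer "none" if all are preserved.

ProdID → Qty lies within R2.
Carrier, WCity → Qty: restricted closure across fragments reaches Qty.
Qty → ProdID, WCity: restricted closure across fragments reaches ProdID, WCity.
Every dependency is enforceable on the fragments, so the decomposition is dependency-preserving.

none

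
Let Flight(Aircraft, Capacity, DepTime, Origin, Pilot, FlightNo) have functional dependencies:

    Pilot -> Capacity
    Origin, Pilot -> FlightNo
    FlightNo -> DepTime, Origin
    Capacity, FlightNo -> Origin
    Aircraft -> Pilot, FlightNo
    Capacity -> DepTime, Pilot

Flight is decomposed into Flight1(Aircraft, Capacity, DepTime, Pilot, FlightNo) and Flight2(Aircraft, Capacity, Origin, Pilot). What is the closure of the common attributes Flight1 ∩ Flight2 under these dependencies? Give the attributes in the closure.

Aircraft, Capacity, DepTime, Origin, Pilot, FlightNo

Flight1 ∩ Flight2 = {Aircraft, Capacity, Pilot}.
Aircraft → Pilot, FlightNo applies, adding FlightNo
Capacity → DepTime, Pilot applies, adding DepTime
FlightNo → DepTime, Origin applies, adding Origin
Closure: {Aircraft, Capacity, DepTime, Origin, Pilot, FlightNo}.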